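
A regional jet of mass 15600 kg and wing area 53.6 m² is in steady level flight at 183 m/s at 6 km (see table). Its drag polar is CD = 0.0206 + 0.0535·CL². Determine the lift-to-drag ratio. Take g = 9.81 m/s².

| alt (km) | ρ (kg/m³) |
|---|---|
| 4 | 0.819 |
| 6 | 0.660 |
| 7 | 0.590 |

L/D = 10.7

At 6 km, from the table: ρ = 0.660 kg/m³.
Weight W = mg = 15600 × 9.81 = 1.5304×10^5 N; in level flight L = W.
Dynamic pressure q = 0.5 × 0.66 × 183² = 11050 Pa.
CL = W/(q·S) = 1.5304×10^5 / (11050 × 53.6) = 0.2584.
CD = 0.0206 + 0.0535 × 0.2584² = 0.02417.
L/D = CL/CD = 0.2584 / 0.02417 = 10.7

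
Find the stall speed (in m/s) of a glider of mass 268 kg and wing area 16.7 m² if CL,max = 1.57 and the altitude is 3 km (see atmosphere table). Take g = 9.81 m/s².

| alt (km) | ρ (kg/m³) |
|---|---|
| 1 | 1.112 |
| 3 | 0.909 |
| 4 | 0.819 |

V_stall = 14.9 m/s

At 3 km, from the table: ρ = 0.909 kg/m³.
Weight W = mg = 268 × 9.81 = 2629 N.
V_stall = √(2W/(ρ·S·CL,max)) = √(2 × 2629 / (0.909 × 16.7 × 1.57))
V_stall = √220.6 = 14.9 m/s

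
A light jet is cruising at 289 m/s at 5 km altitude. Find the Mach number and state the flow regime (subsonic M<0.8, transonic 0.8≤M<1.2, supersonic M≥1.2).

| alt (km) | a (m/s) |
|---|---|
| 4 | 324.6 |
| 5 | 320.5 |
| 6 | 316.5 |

At 5 km, from the table: a = 320.5 m/s.
M = v/a = 289 / 320.5 = 0.902
M = 0.902 → transonic.

M = 0.902 (transonic)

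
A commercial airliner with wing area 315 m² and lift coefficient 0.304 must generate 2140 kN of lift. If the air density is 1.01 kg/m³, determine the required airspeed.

v = 210 m/s

L = ½ρv²S·CL ⇒ v = √(2L/(ρ·S·CL))
v = √(2 × 2.14×10^6 / (1.01 × 315 × 0.304)) = √44250 = 210 m/s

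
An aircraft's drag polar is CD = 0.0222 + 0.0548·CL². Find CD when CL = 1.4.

CD = 0.13

CD = 0.0222 + 0.0548 × 1.4² = 0.0222 + 0.1074 = 0.13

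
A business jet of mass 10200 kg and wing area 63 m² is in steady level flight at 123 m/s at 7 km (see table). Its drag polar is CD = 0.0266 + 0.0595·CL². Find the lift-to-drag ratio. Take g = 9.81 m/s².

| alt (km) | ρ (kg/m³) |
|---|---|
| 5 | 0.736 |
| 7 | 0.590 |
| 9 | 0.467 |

L/D = 10.4

At 7 km, from the table: ρ = 0.590 kg/m³.
In steady level flight, lift balances weight: W = mg = 10200 × 9.81 = 1.0006×10^5 N.
q = ½ρv² = ½ × 0.59 × 123² = 4463 Pa.
CL = W/(q·S) = 1.0006×10^5 / (4463 × 63) = 0.3559.
CD = 0.0266 + 0.0595 × 0.3559² = 0.03414.
L/D = CL/CD = 0.3559 / 0.03414 = 10.4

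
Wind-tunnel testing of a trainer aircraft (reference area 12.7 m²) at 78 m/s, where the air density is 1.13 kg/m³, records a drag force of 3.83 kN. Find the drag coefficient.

From D = ½ρv²S·CD, rearranging gives CD = 2D/(ρv²S).
CD = 2 × 3830 / (1.13 × 78² × 12.7) = 0.0877

CD = 0.0877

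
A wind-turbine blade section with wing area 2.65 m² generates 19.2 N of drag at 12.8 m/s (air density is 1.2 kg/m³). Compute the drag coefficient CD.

CD = 0.0737

From D = ½ρv²S·CD, rearranging gives CD = 2D/(ρv²S).
CD = 2 × 19.2 / (1.2 × 12.8² × 2.65) = 0.0737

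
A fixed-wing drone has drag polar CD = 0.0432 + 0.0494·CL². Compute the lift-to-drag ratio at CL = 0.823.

CD = 0.0432 + 0.0494 × 0.823² = 0.07666
L/D = CL/CD = 0.823 / 0.07666 = 10.7

L/D = 10.7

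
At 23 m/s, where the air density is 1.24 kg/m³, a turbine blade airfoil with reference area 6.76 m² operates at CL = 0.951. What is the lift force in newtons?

L = ½ρv²S·CL = ½ × 1.24 × 23² × 6.76 × 0.951 = 2110 N

L = 2110 N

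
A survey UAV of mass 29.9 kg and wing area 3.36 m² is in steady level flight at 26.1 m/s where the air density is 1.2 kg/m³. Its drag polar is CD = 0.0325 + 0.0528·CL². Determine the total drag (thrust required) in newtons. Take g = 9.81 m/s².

Level flight ⇒ L = W = m·g = 29.9 × 9.81 = 293.32 N.
Dynamic pressure q = 0.5 × 1.2 × 26.1² = 408.7 Pa.
CL = 2W/(ρv²S) = 2×293.32/(1.2×26.1²×3.36) = 0.2136.
CD = 0.0325 + 0.0528 × 0.2136² = 0.03491.
D = q·S·CD = 408.7 × 3.36 × 0.03491 = 47.94 N

D = 47.9 N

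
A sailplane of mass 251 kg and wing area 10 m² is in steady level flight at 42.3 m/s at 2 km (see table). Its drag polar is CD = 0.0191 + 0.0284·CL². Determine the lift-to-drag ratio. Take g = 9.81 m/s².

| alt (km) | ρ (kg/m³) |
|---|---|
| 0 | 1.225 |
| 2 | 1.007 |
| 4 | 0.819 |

L/D = 12.9

At 2 km, from the table: ρ = 1.007 kg/m³.
Weight W = mg = 251 × 9.81 = 2462.3 N; in level flight L = W.
q = ½ρv² = ½ × 1.007 × 42.3² = 900.9 Pa.
Required CL = L/(qS) = 2462.3/(900.9·10) = 0.2733.
CD = 0.0191 + 0.0284 × 0.2733² = 0.02122.
L/D = CL/CD = 0.2733 / 0.02122 = 12.9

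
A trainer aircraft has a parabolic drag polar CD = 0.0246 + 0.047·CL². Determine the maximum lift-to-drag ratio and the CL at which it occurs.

For CD = CD0 + K·CL², (L/D)max occurs at CL* = √(CD0/K) and equals 1/(2√(K·CD0)).
(L/D)max = 1/(2√(0.047 × 0.0246)) = 1/(2 × 0.034) = 14.7
CL* = √(0.0246/0.047) = 0.723

(L/D)max = 14.7, at CL = 0.723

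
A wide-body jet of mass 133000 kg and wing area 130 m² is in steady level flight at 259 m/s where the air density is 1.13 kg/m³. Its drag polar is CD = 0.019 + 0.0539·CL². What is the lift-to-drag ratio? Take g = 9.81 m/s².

L/D = 11.6

Level flight ⇒ L = W = m·g = 133000 × 9.81 = 1.3047×10^6 N.
Dynamic pressure q = 0.5 × 1.13 × 259² = 37900 Pa.
Required CL = L/(qS) = 1.3047×10^6/(37900·130) = 0.2648.
CD = 0.019 + 0.0539 × 0.2648² = 0.02278.
L/D = CL/CD = 0.2648 / 0.02278 = 11.6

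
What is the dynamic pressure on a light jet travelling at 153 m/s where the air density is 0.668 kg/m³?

q = ½ρv² = ½ × 0.668 × 153² = 7820 Pa

q = 7820 Pa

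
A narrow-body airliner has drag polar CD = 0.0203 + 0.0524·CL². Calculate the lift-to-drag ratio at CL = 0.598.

CD = 0.0203 + 0.0524 × 0.598² = 0.03904
L/D = CL/CD = 0.598 / 0.03904 = 15.3

L/D = 15.3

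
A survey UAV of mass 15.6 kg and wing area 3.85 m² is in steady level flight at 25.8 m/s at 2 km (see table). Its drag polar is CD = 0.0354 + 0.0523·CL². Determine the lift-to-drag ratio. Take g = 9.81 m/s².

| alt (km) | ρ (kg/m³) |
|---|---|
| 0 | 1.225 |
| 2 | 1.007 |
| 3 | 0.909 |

L/D = 3.28

At 2 km, from the table: ρ = 1.007 kg/m³.
Weight W = mg = 15.6 × 9.81 = 153.04 N; in level flight L = W.
Dynamic pressure q = 0.5 × 1.007 × 25.8² = 335.1 Pa.
Required CL = L/(qS) = 153.04/(335.1·3.85) = 0.1186.
CD = 0.0354 + 0.0523 × 0.1186² = 0.03614.
L/D = CL/CD = 0.1186 / 0.03614 = 3.28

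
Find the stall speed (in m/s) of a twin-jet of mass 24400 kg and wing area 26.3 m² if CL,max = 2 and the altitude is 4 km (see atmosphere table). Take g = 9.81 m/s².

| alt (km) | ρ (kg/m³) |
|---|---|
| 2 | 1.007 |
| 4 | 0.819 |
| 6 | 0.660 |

V_stall = 105 m/s

At 4 km, from the table: ρ = 0.819 kg/m³.
Stall occurs when L = W at CL,max. W = mg = 24400 × 9.81 = 2.394×10^5 N.
From L = ½ρV²S·CL,max = W: V_stall = √(2W/(ρSCL,max)) = √(2·2.394×10^5/(0.819·26.3·2))
V_stall = √11110 = 105 m/s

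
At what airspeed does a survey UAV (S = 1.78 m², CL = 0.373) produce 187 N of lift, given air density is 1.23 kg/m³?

L = ½ρv²S·CL ⇒ v = √(2L/(ρ·S·CL))
v = √(2 × 187 / (1.23 × 1.78 × 0.373)) = √458 = 21.4 m/s

v = 21.4 m/s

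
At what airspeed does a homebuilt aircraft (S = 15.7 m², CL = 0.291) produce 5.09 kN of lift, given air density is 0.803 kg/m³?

L = ½ρv²S·CL ⇒ v = √(2L/(ρ·S·CL))
v = √(2 × 5090 / (0.803 × 15.7 × 0.291)) = √2775 = 52.7 m/s

v = 52.7 m/s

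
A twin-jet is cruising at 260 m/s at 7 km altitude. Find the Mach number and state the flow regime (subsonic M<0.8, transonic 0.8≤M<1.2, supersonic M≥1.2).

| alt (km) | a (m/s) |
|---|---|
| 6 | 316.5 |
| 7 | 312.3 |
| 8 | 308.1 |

At 7 km, from the table: a = 312.3 m/s.
M = v/a = 260 / 312.3 = 0.833
M = 0.833 → transonic.

M = 0.833 (transonic)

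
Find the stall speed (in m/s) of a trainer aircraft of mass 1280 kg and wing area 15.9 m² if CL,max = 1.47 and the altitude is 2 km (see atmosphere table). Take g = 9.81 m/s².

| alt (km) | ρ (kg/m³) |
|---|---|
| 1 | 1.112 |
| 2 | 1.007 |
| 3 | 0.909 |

V_stall = 32.7 m/s

At 2 km, from the table: ρ = 1.007 kg/m³.
Stall occurs when L = W at CL,max. W = mg = 1280 × 9.81 = 12560 N.
V_stall = √(2W/(ρ·S·CL,max)) = √(2 × 12560 / (1.007 × 15.9 × 1.47))
V_stall = √1067 = 32.7 m/s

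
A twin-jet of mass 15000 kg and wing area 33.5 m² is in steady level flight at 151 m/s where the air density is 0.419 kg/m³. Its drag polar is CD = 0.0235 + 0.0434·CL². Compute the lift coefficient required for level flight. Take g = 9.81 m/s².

CL = 0.92

Weight W = mg = 15000 × 9.81 = 1.4715×10^5 N; in level flight L = W.
Dynamic pressure q = 0.5 × 0.419 × 151² = 4777 Pa.
CL = 2W/(ρv²S) = 2×1.4715×10^5/(0.419×151²×33.5) = 0.9196.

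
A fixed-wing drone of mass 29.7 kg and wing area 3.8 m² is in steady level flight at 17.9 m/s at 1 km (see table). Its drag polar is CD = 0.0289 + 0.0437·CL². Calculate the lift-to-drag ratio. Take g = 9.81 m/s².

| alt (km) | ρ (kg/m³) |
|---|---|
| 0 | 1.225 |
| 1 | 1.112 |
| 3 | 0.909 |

L/D = 11.6

At 1 km, from the table: ρ = 1.112 kg/m³.
In steady level flight, lift balances weight: W = mg = 29.7 × 9.81 = 291.36 N.
q = ½ρv² = ½ × 1.112 × 17.9² = 178.1 Pa.
CL = 2W/(ρv²S) = 2×291.36/(1.112×17.9²×3.8) = 0.4304.
CD = 0.0289 + 0.0437 × 0.4304² = 0.03699.
L/D = CL/CD = 0.4304 / 0.03699 = 11.6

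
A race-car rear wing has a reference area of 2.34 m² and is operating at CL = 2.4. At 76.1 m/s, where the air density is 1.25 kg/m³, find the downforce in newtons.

L = 20300 N

L = ½ρv²S·CL = ½ × 1.25 × 76.1² × 2.34 × 2.4 = 20300 N ≈ 20.3 kN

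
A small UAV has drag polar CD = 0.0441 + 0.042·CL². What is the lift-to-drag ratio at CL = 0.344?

CD = 0.0441 + 0.042 × 0.344² = 0.04907
L/D = CL/CD = 0.344 / 0.04907 = 7.01

L/D = 7.01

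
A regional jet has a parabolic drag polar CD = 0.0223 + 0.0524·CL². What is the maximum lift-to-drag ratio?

(L/D)max = 14.6

For CD = CD0 + K·CL², (L/D)max occurs at CL* = √(CD0/K) and equals 1/(2√(K·CD0)).
(L/D)max = 1/(2√(0.0524 × 0.0223)) = 1/(2 × 0.03418) = 14.6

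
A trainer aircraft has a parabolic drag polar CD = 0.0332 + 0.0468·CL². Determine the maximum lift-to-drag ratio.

(L/D)max = 12.7

For CD = CD0 + K·CL², (L/D)max occurs at CL* = √(CD0/K) and equals 1/(2√(K·CD0)).
(L/D)max = 1/(2√(0.0468 × 0.0332)) = 1/(2 × 0.03942) = 12.7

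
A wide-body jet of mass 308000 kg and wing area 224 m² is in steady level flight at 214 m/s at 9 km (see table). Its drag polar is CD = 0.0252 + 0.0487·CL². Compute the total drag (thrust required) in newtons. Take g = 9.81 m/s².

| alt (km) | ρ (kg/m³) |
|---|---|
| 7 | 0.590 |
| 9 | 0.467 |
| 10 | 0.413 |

D = 2.46×10^5 N

At 9 km, from the table: ρ = 0.467 kg/m³.
Level flight ⇒ L = W = m·g = 308000 × 9.81 = 3.0215×10^6 N.
q = ½ρv² = ½ × 0.467 × 214² = 10690 Pa.
Required CL = L/(qS) = 3.0215×10^6/(10690·224) = 1.261.
CD = 0.0252 + 0.0487 × 1.261² = 0.1027.
D = q·S·CD = 10690 × 224 × 0.1027 = 2.46×10^5 N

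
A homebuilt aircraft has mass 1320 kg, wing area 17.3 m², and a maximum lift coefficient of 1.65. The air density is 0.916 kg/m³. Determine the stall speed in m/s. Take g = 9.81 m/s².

V_stall = 31.5 m/s

Weight W = mg = 1320 × 9.81 = 12950 N.
From L = ½ρV²S·CL,max = W: V_stall = √(2W/(ρSCL,max)) = √(2·12950/(0.916·17.3·1.65))
V_stall = √990.5 = 31.5 m/s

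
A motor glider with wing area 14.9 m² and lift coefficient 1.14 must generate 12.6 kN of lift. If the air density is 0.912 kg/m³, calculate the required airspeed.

v = 40.3 m/s

L = ½ρv²S·CL ⇒ v = √(2L/(ρ·S·CL))
v = √(2 × 12600 / (0.912 × 14.9 × 1.14)) = √1627 = 40.3 m/s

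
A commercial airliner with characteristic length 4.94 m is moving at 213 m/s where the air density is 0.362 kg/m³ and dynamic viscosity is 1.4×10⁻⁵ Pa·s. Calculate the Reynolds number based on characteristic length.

Re = ρ·v·c/μ = 0.362 × 213 × 4.94 / (1.4×10⁻⁵) = 2.72×10^7

Re = 2.72×10^7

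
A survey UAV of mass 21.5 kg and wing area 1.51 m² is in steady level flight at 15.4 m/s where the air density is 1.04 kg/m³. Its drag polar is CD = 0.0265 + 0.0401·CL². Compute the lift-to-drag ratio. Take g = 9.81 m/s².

In steady level flight, lift balances weight: W = mg = 21.5 × 9.81 = 210.92 N.
Dynamic pressure q = 0.5 × 1.04 × 15.4² = 123.3 Pa.
CL = 2W/(ρv²S) = 2×210.92/(1.04×15.4²×1.51) = 1.133.
CD = 0.0265 + 0.0401 × 1.133² = 0.07794.
L/D = CL/CD = 1.133 / 0.07794 = 14.5

L/D = 14.5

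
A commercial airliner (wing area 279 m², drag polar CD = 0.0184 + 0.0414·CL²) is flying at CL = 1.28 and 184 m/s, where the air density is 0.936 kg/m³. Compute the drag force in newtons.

D = 3.81×10^5 N

CD = 0.0184 + 0.0414 × 1.28² = 0.08623
D = ½ρv²S·CD = ½ × 0.936 × 184² × 279 × 0.08623 = 3.81×10^5 N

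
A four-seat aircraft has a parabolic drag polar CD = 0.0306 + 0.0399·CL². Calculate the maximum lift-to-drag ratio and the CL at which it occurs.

(L/D)max = 14.3, at CL = 0.876

For CD = CD0 + K·CL², (L/D)max occurs at CL* = √(CD0/K) and equals 1/(2√(K·CD0)).
(L/D)max = 1/(2√(0.0399 × 0.0306)) = 1/(2 × 0.03494) = 14.3
CL* = √(0.0306/0.0399) = 0.876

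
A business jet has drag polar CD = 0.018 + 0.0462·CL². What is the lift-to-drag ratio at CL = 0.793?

CD = 0.018 + 0.0462 × 0.793² = 0.04705
L/D = CL/CD = 0.793 / 0.04705 = 16.9

L/D = 16.9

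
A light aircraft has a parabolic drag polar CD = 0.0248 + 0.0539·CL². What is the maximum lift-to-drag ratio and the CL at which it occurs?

(L/D)max = 13.7, at CL = 0.678

For CD = CD0 + K·CL², (L/D)max occurs at CL* = √(CD0/K) and equals 1/(2√(K·CD0)).
(L/D)max = 1/(2√(0.0539 × 0.0248)) = 1/(2 × 0.03656) = 13.7
CL* = √(0.0248/0.0539) = 0.678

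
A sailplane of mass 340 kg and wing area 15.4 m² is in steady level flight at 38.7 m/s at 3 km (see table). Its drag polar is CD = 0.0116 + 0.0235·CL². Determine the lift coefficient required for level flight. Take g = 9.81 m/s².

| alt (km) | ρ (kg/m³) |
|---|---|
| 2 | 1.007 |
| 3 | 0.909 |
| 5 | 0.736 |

CL = 0.318

At 3 km, from the table: ρ = 0.909 kg/m³.
Weight W = mg = 340 × 9.81 = 3335.4 N; in level flight L = W.
Dynamic pressure q = 0.5 × 0.909 × 38.7² = 680.7 Pa.
Required CL = L/(qS) = 3335.4/(680.7·15.4) = 0.3182.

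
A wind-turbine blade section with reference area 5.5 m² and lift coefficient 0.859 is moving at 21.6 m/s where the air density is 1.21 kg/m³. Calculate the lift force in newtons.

L = ½ρv²S·CL = ½ × 1.21 × 21.6² × 5.5 × 0.859 = 1330 N

L = 1330 N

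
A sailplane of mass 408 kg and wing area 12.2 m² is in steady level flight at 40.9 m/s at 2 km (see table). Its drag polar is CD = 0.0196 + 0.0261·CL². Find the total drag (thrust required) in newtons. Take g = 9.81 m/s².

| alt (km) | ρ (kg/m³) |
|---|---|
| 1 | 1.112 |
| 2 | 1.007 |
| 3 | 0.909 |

At 2 km, from the table: ρ = 1.007 kg/m³.
Weight W = mg = 408 × 9.81 = 4002.5 N; in level flight L = W.
Dynamic pressure q = 0.5 × 1.007 × 40.9² = 842.3 Pa.
CL = W/(q·S) = 4002.5 / (842.3 × 12.2) = 0.3895.
CD = 0.0196 + 0.0261 × 0.3895² = 0.02356.
D = q·S·CD = 842.3 × 12.2 × 0.02356 = 242.1 N

D = 242 N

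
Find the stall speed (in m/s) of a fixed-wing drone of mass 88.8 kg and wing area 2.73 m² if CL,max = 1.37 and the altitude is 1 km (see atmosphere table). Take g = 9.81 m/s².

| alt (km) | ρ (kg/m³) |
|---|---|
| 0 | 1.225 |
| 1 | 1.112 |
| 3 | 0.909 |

At 1 km, from the table: ρ = 1.112 kg/m³.
Weight W = mg = 88.8 × 9.81 = 871.1 N.
From L = ½ρV²S·CL,max = W: V_stall = √(2W/(ρSCL,max)) = √(2·871.1/(1.112·2.73·1.37))
V_stall = √418.9 = 20.5 m/s

V_stall = 20.5 m/s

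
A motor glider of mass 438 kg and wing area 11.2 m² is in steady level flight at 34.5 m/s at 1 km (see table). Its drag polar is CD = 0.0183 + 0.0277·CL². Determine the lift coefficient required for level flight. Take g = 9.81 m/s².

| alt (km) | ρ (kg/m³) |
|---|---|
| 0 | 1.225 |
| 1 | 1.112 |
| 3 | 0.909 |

At 1 km, from the table: ρ = 1.112 kg/m³.
Level flight ⇒ L = W = m·g = 438 × 9.81 = 4296.8 N.
q = ½ρv² = ½ × 1.112 × 34.5² = 661.8 Pa.
Required CL = L/(qS) = 4296.8/(661.8·11.2) = 0.5797.

CL = 0.58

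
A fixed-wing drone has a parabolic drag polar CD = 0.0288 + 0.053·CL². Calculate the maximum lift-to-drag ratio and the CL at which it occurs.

(L/D)max = 12.8, at CL = 0.737

For CD = CD0 + K·CL², (L/D)max occurs at CL* = √(CD0/K) and equals 1/(2√(K·CD0)).
(L/D)max = 1/(2√(0.053 × 0.0288)) = 1/(2 × 0.03907) = 12.8
CL* = √(0.0288/0.053) = 0.737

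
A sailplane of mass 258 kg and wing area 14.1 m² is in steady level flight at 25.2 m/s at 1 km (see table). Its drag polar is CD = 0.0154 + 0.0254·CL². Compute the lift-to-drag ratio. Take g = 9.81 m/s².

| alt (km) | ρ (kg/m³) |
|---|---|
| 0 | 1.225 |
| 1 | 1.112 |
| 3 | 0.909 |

L/D = 23.1

At 1 km, from the table: ρ = 1.112 kg/m³.
Level flight ⇒ L = W = m·g = 258 × 9.81 = 2531 N.
Dynamic pressure q = 0.5 × 1.112 × 25.2² = 353.1 Pa.
CL = 2W/(ρv²S) = 2×2531/(1.112×25.2²×14.1) = 0.5084.
CD = 0.0154 + 0.0254 × 0.5084² = 0.02196.
L/D = CL/CD = 0.5084 / 0.02196 = 23.1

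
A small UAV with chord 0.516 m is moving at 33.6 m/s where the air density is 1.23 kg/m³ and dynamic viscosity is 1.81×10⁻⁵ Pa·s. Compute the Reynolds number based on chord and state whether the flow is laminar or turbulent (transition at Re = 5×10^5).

Re = ρ·v·c/μ = 1.23 × 33.6 × 0.516 / (1.81×10⁻⁵) = 1.18×10^6
Since 1.18×10^6 > 5×10^5, the flow is turbulent.

Re = 1.18×10^6 (turbulent)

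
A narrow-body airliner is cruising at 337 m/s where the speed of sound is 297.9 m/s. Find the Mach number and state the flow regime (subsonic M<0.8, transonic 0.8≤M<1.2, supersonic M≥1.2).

M = v/a = 337 / 297.9 = 1.13
M = 1.13 → transonic.

M = 1.13 (transonic)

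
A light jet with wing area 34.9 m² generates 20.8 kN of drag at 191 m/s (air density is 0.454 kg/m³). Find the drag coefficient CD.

From D = ½ρv²S·CD, rearranging gives CD = 2D/(ρv²S).
CD = 2 × 20800 / (0.454 × 191² × 34.9) = 0.072

CD = 0.072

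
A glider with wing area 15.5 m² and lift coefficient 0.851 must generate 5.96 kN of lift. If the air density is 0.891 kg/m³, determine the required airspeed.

v = 31.8 m/s

L = ½ρv²S·CL ⇒ v = √(2L/(ρ·S·CL))
v = √(2 × 5960 / (0.891 × 15.5 × 0.851)) = √1014 = 31.8 m/s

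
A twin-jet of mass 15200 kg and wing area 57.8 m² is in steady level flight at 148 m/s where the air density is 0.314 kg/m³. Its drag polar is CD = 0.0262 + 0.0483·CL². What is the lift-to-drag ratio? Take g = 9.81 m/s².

L/D = 14.1

Level flight ⇒ L = W = m·g = 15200 × 9.81 = 1.4911×10^5 N.
Dynamic pressure q = 0.5 × 0.314 × 148² = 3439 Pa.
CL = W/(q·S) = 1.4911×10^5 / (3439 × 57.8) = 0.7502.
CD = 0.0262 + 0.0483 × 0.7502² = 0.05338.
L/D = CL/CD = 0.7502 / 0.05338 = 14.1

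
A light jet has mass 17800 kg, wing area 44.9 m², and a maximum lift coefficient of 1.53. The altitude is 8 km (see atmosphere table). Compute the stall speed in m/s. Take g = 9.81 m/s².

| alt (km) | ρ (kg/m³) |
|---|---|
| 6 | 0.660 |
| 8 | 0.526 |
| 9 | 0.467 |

At 8 km, from the table: ρ = 0.526 kg/m³.
At stall, lift equals weight: L = W = m·g = 17800 × 9.81 = 1.746×10^5 N.
From L = ½ρV²S·CL,max = W: V_stall = √(2W/(ρSCL,max)) = √(2·1.746×10^5/(0.526·44.9·1.53))
V_stall = √9665 = 98.3 m/s

V_stall = 98.3 m/s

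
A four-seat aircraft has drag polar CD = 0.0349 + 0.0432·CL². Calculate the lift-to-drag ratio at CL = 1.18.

L/D = 12.4

CD = 0.0349 + 0.0432 × 1.18² = 0.09505
L/D = CL/CD = 1.18 / 0.09505 = 12.4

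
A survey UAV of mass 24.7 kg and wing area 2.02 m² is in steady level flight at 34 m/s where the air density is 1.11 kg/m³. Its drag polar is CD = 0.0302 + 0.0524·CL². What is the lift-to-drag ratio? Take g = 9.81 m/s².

L/D = 5.84

Weight W = mg = 24.7 × 9.81 = 242.31 N; in level flight L = W.
q = ½ρv² = ½ × 1.11 × 34² = 641.6 Pa.
Required CL = L/(qS) = 242.31/(641.6·2.02) = 0.187.
CD = 0.0302 + 0.0524 × 0.187² = 0.03203.
L/D = CL/CD = 0.187 / 0.03203 = 5.84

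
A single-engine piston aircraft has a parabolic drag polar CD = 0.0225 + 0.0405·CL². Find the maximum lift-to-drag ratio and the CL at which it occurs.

For CD = CD0 + K·CL², (L/D)max occurs at CL* = √(CD0/K) and equals 1/(2√(K·CD0)).
(L/D)max = 1/(2√(0.0405 × 0.0225)) = 1/(2 × 0.03019) = 16.6
CL* = √(0.0225/0.0405) = 0.745

(L/D)max = 16.6, at CL = 0.745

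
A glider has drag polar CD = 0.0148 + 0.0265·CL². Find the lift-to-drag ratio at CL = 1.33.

CD = 0.0148 + 0.0265 × 1.33² = 0.06168
L/D = CL/CD = 1.33 / 0.06168 = 21.6

L/D = 21.6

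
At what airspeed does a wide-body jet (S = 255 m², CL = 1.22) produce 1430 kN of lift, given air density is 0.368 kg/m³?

v = 158 m/s

L = ½ρv²S·CL ⇒ v = √(2L/(ρ·S·CL))
v = √(2 × 1.43×10^6 / (0.368 × 255 × 1.22)) = √24980 = 158 m/s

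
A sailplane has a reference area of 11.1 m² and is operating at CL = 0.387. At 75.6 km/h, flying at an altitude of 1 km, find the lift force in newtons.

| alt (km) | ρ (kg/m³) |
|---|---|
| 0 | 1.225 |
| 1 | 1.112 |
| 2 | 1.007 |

L = 1050 N

At 1 km, from the table: ρ = 1.112 kg/m³.
Convert speed: v = 75.6 km/h ÷ 3.6 = 21 m/s.
L = ½ρv²S·CL = ½ × 1.112 × 21² × 11.1 × 0.387 = 1050 N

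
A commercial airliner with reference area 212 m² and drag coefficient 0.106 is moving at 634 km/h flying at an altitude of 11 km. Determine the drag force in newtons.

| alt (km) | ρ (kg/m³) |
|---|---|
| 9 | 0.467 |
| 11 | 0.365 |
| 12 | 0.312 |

At 11 km, from the table: ρ = 0.365 kg/m³.
Convert speed: v = 634 km/h ÷ 3.6 = 176.1 m/s.
D = ½ρv²S·CD = ½ × 0.365 × 176.1² × 212 × 0.106 = 1.27×10^5 N ≈ 127 kN

D = 1.27×10^5 N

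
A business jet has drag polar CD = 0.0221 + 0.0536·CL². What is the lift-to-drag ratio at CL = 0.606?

L/D = 14.5

CD = 0.0221 + 0.0536 × 0.606² = 0.04178
L/D = CL/CD = 0.606 / 0.04178 = 14.5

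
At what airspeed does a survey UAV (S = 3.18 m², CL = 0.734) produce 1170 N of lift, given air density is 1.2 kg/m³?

v = 28.9 m/s

L = ½ρv²S·CL ⇒ v = √(2L/(ρ·S·CL))
v = √(2 × 1170 / (1.2 × 3.18 × 0.734)) = √835.4 = 28.9 m/s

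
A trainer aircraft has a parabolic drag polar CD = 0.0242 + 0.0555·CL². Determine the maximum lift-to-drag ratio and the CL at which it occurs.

(L/D)max = 13.6, at CL = 0.66

For CD = CD0 + K·CL², (L/D)max occurs at CL* = √(CD0/K) and equals 1/(2√(K·CD0)).
(L/D)max = 1/(2√(0.0555 × 0.0242)) = 1/(2 × 0.03665) = 13.6
CL* = √(0.0242/0.0555) = 0.66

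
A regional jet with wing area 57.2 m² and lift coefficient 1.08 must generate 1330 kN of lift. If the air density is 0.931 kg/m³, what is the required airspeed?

v = 215 m/s

L = ½ρv²S·CL ⇒ v = √(2L/(ρ·S·CL))
v = √(2 × 1.33×10^6 / (0.931 × 57.2 × 1.08)) = √46250 = 215 m/s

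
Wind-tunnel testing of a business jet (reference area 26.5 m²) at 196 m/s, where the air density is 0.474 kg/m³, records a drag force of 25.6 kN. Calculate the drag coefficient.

CD = 0.106

From D = ½ρv²S·CD, rearranging gives CD = 2D/(ρv²S).
CD = 2 × 25600 / (0.474 × 196² × 26.5) = 0.106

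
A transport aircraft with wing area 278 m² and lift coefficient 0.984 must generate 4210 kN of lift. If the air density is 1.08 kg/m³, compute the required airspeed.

v = 169 m/s

L = ½ρv²S·CL ⇒ v = √(2L/(ρ·S·CL))
v = √(2 × 4.21×10^6 / (1.08 × 278 × 0.984)) = √28500 = 169 m/s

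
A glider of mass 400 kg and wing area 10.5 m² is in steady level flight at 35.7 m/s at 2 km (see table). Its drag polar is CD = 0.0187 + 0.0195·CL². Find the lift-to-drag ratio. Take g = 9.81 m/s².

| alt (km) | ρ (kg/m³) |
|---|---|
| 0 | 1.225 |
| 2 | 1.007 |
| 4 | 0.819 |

L/D = 23

At 2 km, from the table: ρ = 1.007 kg/m³.
Weight W = mg = 400 × 9.81 = 3924 N; in level flight L = W.
Dynamic pressure q = 0.5 × 1.007 × 35.7² = 641.7 Pa.
Required CL = L/(qS) = 3924/(641.7·10.5) = 0.5824.
CD = 0.0187 + 0.0195 × 0.5824² = 0.02531.
L/D = CL/CD = 0.5824 / 0.02531 = 23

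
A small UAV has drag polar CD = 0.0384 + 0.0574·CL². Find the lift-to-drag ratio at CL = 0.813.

CD = 0.0384 + 0.0574 × 0.813² = 0.07634
L/D = CL/CD = 0.813 / 0.07634 = 10.6

L/D = 10.6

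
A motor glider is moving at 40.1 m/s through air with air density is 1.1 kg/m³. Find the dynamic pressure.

q = ½ρv² = ½ × 1.1 × 40.1² = 884 Pa

q = 884 Pa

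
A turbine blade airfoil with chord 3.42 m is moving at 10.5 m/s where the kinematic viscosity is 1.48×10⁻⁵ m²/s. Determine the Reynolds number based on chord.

Re = 2.43×10^6

Re = v·c/ν = 10.5 × 3.42 / (1.48×10⁻⁵) = 2.43×10^6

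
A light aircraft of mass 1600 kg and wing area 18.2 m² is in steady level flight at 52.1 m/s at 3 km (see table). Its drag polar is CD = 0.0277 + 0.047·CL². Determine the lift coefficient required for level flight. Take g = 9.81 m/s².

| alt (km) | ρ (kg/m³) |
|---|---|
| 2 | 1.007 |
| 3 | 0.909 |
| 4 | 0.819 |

CL = 0.699

At 3 km, from the table: ρ = 0.909 kg/m³.
Weight W = mg = 1600 × 9.81 = 15696 N; in level flight L = W.
Dynamic pressure q = 0.5 × 0.909 × 52.1² = 1234 Pa.
CL = 2W/(ρv²S) = 2×15696/(0.909×52.1²×18.2) = 0.6991.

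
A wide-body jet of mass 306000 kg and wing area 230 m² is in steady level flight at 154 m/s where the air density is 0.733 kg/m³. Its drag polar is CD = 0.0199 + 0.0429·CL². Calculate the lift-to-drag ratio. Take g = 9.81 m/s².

L/D = 12.9

Weight W = mg = 306000 × 9.81 = 3.0019×10^6 N; in level flight L = W.
Dynamic pressure q = 0.5 × 0.733 × 154² = 8692 Pa.
CL = 2W/(ρv²S) = 2×3.0019×10^6/(0.733×154²×230) = 1.502.
CD = 0.0199 + 0.0429 × 1.502² = 0.1166.
L/D = CL/CD = 1.502 / 0.1166 = 12.9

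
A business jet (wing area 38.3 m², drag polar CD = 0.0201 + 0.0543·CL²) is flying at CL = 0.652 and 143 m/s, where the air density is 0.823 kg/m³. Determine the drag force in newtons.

CD = 0.0201 + 0.0543 × 0.652² = 0.04318
D = ½ρv²S·CD = ½ × 0.823 × 143² × 38.3 × 0.04318 = 13900 N

D = 13900 N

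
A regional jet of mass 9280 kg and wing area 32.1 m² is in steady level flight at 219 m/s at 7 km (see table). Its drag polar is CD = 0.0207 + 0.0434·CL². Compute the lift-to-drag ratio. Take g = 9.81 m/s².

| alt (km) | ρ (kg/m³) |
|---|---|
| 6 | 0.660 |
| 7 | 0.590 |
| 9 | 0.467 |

At 7 km, from the table: ρ = 0.590 kg/m³.
Level flight ⇒ L = W = m·g = 9280 × 9.81 = 91037 N.
q = ½ρv² = ½ × 0.59 × 219² = 14150 Pa.
Required CL = L/(qS) = 91037/(14150·32.1) = 0.2004.
CD = 0.0207 + 0.0434 × 0.2004² = 0.02244.
L/D = CL/CD = 0.2004 / 0.02244 = 8.93

L/D = 8.93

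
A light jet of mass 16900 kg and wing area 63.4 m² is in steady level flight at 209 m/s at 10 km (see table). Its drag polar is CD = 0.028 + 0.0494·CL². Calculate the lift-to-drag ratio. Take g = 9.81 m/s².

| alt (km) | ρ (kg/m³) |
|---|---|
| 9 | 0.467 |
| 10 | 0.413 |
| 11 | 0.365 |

L/D = 9.02

At 10 km, from the table: ρ = 0.413 kg/m³.
Level flight ⇒ L = W = m·g = 16900 × 9.81 = 1.6579×10^5 N.
q = ½ρv² = ½ × 0.413 × 209² = 9020 Pa.
CL = 2W/(ρv²S) = 2×1.6579×10^5/(0.413×209²×63.4) = 0.2899.
CD = 0.028 + 0.0494 × 0.2899² = 0.03215.
L/D = CL/CD = 0.2899 / 0.03215 = 9.02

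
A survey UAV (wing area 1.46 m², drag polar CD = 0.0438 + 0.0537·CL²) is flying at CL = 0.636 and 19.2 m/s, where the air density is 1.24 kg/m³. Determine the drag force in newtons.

D = 21.9 N

CD = 0.0438 + 0.0537 × 0.636² = 0.06552
D = ½ρv²S·CD = ½ × 1.24 × 19.2² × 1.46 × 0.06552 = 21.9 N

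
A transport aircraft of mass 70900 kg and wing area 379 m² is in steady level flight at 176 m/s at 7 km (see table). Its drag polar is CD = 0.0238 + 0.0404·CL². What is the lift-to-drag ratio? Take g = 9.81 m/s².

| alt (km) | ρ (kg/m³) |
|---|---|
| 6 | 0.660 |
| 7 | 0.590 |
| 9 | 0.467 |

L/D = 7.9

At 7 km, from the table: ρ = 0.590 kg/m³.
Level flight ⇒ L = W = m·g = 70900 × 9.81 = 6.9553×10^5 N.
q = ½ρv² = ½ × 0.59 × 176² = 9138 Pa.
CL = 2W/(ρv²S) = 2×6.9553×10^5/(0.59×176²×379) = 0.2008.
CD = 0.0238 + 0.0404 × 0.2008² = 0.02543.
L/D = CL/CD = 0.2008 / 0.02543 = 7.9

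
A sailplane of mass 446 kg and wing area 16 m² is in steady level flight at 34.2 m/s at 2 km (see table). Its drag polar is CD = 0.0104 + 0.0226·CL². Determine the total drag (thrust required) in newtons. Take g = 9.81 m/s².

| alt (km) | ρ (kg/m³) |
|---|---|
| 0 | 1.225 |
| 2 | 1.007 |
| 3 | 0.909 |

At 2 km, from the table: ρ = 1.007 kg/m³.
Weight W = mg = 446 × 9.81 = 4375.3 N; in level flight L = W.
Dynamic pressure q = 0.5 × 1.007 × 34.2² = 588.9 Pa.
Required CL = L/(qS) = 4375.3/(588.9·16) = 0.4643.
CD = 0.0104 + 0.0226 × 0.4643² = 0.01527.
D = q·S·CD = 588.9 × 16 × 0.01527 = 143.9 N

D = 144 N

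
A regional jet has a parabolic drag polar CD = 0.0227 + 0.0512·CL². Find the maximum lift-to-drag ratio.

(L/D)max = 14.7

For CD = CD0 + K·CL², (L/D)max occurs at CL* = √(CD0/K) and equals 1/(2√(K·CD0)).
(L/D)max = 1/(2√(0.0512 × 0.0227)) = 1/(2 × 0.03409) = 14.7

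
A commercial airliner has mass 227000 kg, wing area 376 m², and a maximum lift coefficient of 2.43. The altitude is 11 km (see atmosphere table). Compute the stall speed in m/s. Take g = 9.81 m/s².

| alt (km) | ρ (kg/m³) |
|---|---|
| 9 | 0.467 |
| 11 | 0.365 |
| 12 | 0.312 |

V_stall = 116 m/s

At 11 km, from the table: ρ = 0.365 kg/m³.
Weight W = mg = 227000 × 9.81 = 2.227×10^6 N.
From L = ½ρV²S·CL,max = W: V_stall = √(2W/(ρSCL,max)) = √(2·2.227×10^6/(0.365·376·2.43))
V_stall = √13350 = 116 m/s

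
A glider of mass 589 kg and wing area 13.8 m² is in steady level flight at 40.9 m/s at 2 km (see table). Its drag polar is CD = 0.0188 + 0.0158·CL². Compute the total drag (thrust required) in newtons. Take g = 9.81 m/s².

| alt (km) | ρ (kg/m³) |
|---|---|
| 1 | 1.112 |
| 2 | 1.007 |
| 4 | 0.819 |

D = 264 N

At 2 km, from the table: ρ = 1.007 kg/m³.
In steady level flight, lift balances weight: W = mg = 589 × 9.81 = 5778.1 N.
q = ½ρv² = ½ × 1.007 × 40.9² = 842.3 Pa.
CL = W/(q·S) = 5778.1 / (842.3 × 13.8) = 0.4971.
CD = 0.0188 + 0.0158 × 0.4971² = 0.0227.
D = q·S·CD = 842.3 × 13.8 × 0.0227 = 263.9 N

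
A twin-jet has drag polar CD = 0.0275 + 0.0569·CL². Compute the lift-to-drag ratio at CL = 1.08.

CD = 0.0275 + 0.0569 × 1.08² = 0.09387
L/D = CL/CD = 1.08 / 0.09387 = 11.5

L/D = 11.5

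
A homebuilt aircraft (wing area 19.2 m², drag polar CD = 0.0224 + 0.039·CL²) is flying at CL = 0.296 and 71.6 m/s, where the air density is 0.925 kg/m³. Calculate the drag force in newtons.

CD = 0.0224 + 0.039 × 0.296² = 0.02582
D = ½ρv²S·CD = ½ × 0.925 × 71.6² × 19.2 × 0.02582 = 1180 N

D = 1180 N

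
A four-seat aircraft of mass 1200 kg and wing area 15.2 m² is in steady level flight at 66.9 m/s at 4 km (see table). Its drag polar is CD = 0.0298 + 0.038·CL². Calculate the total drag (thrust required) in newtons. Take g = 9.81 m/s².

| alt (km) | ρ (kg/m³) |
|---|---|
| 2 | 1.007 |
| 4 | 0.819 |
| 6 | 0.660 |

At 4 km, from the table: ρ = 0.819 kg/m³.
In steady level flight, lift balances weight: W = mg = 1200 × 9.81 = 11772 N.
Dynamic pressure q = 0.5 × 0.819 × 66.9² = 1833 Pa.
CL = W/(q·S) = 11772 / (1833 × 15.2) = 0.4226.
CD = 0.0298 + 0.038 × 0.4226² = 0.03659.
D = q·S·CD = 1833 × 15.2 × 0.03659 = 1019 N

D = 1020 N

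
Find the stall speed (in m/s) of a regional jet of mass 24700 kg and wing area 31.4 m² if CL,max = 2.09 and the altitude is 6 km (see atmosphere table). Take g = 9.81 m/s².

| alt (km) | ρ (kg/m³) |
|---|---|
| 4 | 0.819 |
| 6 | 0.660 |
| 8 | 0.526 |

V_stall = 106 m/s

At 6 km, from the table: ρ = 0.660 kg/m³.
Weight W = mg = 24700 × 9.81 = 2.423×10^5 N.
V_stall = √(2W/(ρ·S·CL,max)) = √(2 × 2.423×10^5 / (0.66 × 31.4 × 2.09))
V_stall = √11190 = 106 m/s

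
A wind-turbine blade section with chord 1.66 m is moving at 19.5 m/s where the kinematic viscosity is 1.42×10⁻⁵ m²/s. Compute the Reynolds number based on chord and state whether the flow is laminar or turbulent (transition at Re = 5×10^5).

Re = 2.28×10^6 (turbulent)

Re = v·c/ν = 19.5 × 1.66 / (1.42×10⁻⁵) = 2.28×10^6
Since 2.28×10^6 > 5×10^5, the flow is turbulent.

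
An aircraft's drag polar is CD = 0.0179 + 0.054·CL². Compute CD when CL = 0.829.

CD = 0.055

CD = 0.0179 + 0.054 × 0.829² = 0.0179 + 0.03711 = 0.055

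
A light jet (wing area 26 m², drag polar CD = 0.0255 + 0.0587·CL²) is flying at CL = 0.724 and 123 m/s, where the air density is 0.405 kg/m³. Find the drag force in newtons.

CD = 0.0255 + 0.0587 × 0.724² = 0.05627
D = ½ρv²S·CD = ½ × 0.405 × 123² × 26 × 0.05627 = 4480 N

D = 4480 N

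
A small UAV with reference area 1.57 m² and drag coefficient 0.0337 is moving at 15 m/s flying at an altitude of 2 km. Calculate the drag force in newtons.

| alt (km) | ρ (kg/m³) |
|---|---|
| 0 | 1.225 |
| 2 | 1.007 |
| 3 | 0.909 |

D = 5.99 N

At 2 km, from the table: ρ = 1.007 kg/m³.
D = ½ρv²S·CD = ½ × 1.007 × 15² × 1.57 × 0.0337 = 5.99 N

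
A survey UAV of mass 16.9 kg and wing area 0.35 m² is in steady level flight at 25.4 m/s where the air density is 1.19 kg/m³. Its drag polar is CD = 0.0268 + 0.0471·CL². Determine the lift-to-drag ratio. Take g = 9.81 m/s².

L/D = 12.5

Level flight ⇒ L = W = m·g = 16.9 × 9.81 = 165.79 N.
q = ½ρv² = ½ × 1.19 × 25.4² = 383.9 Pa.
CL = 2W/(ρv²S) = 2×165.79/(1.19×25.4²×0.35) = 1.234.
CD = 0.0268 + 0.0471 × 1.234² = 0.09852.
L/D = CL/CD = 1.234 / 0.09852 = 12.5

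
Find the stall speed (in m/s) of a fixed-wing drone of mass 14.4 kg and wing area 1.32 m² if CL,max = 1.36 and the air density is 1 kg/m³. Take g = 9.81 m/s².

At stall, lift equals weight: L = W = m·g = 14.4 × 9.81 = 141.3 N.
From L = ½ρV²S·CL,max = W: V_stall = √(2W/(ρSCL,max)) = √(2·141.3/(1·1.32·1.36))
V_stall = √157.4 = 12.5 m/s

V_stall = 12.5 m/s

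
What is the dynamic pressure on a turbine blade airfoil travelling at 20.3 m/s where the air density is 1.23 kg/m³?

q = ½ρv² = ½ × 1.23 × 20.3² = 253 Pa

q = 253 Pa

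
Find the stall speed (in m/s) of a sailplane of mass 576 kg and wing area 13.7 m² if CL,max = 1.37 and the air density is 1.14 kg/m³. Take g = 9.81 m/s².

Weight W = mg = 576 × 9.81 = 5651 N.
From L = ½ρV²S·CL,max = W: V_stall = √(2W/(ρSCL,max)) = √(2·5651/(1.14·13.7·1.37))
V_stall = √528.2 = 23 m/s

V_stall = 23 m/s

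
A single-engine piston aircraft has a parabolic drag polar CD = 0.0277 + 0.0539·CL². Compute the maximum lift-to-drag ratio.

For CD = CD0 + K·CL², (L/D)max occurs at CL* = √(CD0/K) and equals 1/(2√(K·CD0)).
(L/D)max = 1/(2√(0.0539 × 0.0277)) = 1/(2 × 0.03864) = 12.9

(L/D)max = 12.9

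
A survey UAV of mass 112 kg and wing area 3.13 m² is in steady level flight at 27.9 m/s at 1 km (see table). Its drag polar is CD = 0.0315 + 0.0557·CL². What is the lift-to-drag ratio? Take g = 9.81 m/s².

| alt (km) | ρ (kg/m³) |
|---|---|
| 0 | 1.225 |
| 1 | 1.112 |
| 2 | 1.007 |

At 1 km, from the table: ρ = 1.112 kg/m³.
Weight W = mg = 112 × 9.81 = 1098.7 N; in level flight L = W.
q = ½ρv² = ½ × 1.112 × 27.9² = 432.8 Pa.
CL = W/(q·S) = 1098.7 / (432.8 × 3.13) = 0.8111.
CD = 0.0315 + 0.0557 × 0.8111² = 0.06814.
L/D = CL/CD = 0.8111 / 0.06814 = 11.9

L/D = 11.9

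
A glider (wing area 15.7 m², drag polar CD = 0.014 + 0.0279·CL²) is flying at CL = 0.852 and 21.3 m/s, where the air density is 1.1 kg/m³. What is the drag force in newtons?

CD = 0.014 + 0.0279 × 0.852² = 0.03425
D = ½ρv²S·CD = ½ × 1.1 × 21.3² × 15.7 × 0.03425 = 134 N

D = 134 N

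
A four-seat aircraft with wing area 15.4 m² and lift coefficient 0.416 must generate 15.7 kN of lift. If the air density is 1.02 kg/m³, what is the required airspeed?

L = ½ρv²S·CL ⇒ v = √(2L/(ρ·S·CL))
v = √(2 × 15700 / (1.02 × 15.4 × 0.416)) = √4805 = 69.3 m/s

v = 69.3 m/s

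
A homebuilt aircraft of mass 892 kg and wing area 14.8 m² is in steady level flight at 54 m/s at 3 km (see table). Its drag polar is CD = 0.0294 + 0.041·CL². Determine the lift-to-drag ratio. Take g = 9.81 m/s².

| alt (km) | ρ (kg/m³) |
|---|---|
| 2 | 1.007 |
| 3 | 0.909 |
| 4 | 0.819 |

L/D = 11.9

At 3 km, from the table: ρ = 0.909 kg/m³.
Weight W = mg = 892 × 9.81 = 8750.5 N; in level flight L = W.
Dynamic pressure q = 0.5 × 0.909 × 54² = 1325 Pa.
CL = W/(q·S) = 8750.5 / (1325 × 14.8) = 0.4461.
CD = 0.0294 + 0.041 × 0.4461² = 0.03756.
L/D = CL/CD = 0.4461 / 0.03756 = 11.9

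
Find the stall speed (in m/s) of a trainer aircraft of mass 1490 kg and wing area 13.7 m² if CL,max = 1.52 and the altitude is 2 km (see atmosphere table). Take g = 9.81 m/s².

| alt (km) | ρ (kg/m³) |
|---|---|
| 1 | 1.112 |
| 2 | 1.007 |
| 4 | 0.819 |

V_stall = 37.3 m/s

At 2 km, from the table: ρ = 1.007 kg/m³.
At stall, lift equals weight: L = W = m·g = 1490 × 9.81 = 14620 N.
From L = ½ρV²S·CL,max = W: V_stall = √(2W/(ρSCL,max)) = √(2·14620/(1.007·13.7·1.52))
V_stall = √1394 = 37.3 m/s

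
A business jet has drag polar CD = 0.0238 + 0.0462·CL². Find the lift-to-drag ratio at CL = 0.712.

L/D = 15.1

CD = 0.0238 + 0.0462 × 0.712² = 0.04722
L/D = CL/CD = 0.712 / 0.04722 = 15.1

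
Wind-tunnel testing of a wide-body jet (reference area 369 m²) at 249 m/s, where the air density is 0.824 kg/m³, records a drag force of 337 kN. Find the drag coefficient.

From D = ½ρv²S·CD, rearranging gives CD = 2D/(ρv²S).
CD = 2 × 3.37×10^5 / (0.824 × 249² × 369) = 0.0358

CD = 0.0358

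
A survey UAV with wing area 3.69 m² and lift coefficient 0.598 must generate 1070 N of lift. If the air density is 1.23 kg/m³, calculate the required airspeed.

v = 28.1 m/s

L = ½ρv²S·CL ⇒ v = √(2L/(ρ·S·CL))
v = √(2 × 1070 / (1.23 × 3.69 × 0.598)) = √788.5 = 28.1 m/s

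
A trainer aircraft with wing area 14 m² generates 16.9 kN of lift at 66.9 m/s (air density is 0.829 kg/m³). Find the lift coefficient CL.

CL = 0.651

From L = ½ρv²S·CL, rearranging gives CL = 2L/(ρv²S).
CL = 2 × 16900 / (0.829 × 66.9² × 14) = 0.651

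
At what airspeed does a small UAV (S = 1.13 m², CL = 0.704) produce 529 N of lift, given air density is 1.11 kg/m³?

v = 34.6 m/s

L = ½ρv²S·CL ⇒ v = √(2L/(ρ·S·CL))
v = √(2 × 529 / (1.11 × 1.13 × 0.704)) = √1198 = 34.6 m/s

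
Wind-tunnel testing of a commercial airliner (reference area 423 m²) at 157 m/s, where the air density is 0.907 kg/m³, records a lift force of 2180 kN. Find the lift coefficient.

CL = 0.461

From L = ½ρv²S·CL, rearranging gives CL = 2L/(ρv²S).
CL = 2 × 2.18×10^6 / (0.907 × 157² × 423) = 0.461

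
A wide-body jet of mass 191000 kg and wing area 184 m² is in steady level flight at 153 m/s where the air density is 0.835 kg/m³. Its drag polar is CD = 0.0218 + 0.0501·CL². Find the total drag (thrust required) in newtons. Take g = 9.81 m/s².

Level flight ⇒ L = W = m·g = 191000 × 9.81 = 1.8737×10^6 N.
q = ½ρv² = ½ × 0.835 × 153² = 9773 Pa.
Required CL = L/(qS) = 1.8737×10^6/(9773·184) = 1.042.
CD = 0.0218 + 0.0501 × 1.042² = 0.07619.
D = q·S·CD = 9773 × 184 × 0.07619 = 1.37×10^5 N

D = 1.37×10^5 N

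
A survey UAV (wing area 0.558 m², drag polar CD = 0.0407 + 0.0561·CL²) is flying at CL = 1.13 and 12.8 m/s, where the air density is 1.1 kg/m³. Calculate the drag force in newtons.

CD = 0.0407 + 0.0561 × 1.13² = 0.1123
D = ½ρv²S·CD = ½ × 1.1 × 12.8² × 0.558 × 0.1123 = 5.65 N

D = 5.65 N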